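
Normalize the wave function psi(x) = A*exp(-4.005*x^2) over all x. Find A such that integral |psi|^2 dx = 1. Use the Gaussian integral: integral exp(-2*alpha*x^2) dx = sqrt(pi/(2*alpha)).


integral |psi|^2 dx = A^2 * sqrt(pi/(2*alpha)) = 1
A^2 = sqrt(2*alpha/pi)
= sqrt(2 * 4.005 / pi)
= 1.596766
A = sqrt(1.596766)
= 1.2636

1.2636


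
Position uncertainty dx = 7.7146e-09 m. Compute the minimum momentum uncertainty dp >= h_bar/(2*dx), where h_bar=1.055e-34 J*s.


dp = h_bar / (2 * dx)
= 1.055e-34 / (2 * 7.7146e-09)
= 1.055e-34 / 1.5429e-08
= 6.8377e-27 kg*m/s

6.8377e-27


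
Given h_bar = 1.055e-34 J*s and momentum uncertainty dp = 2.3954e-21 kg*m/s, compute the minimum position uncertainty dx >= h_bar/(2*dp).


dx = h_bar / (2 * dp)
= 1.055e-34 / (2 * 2.3954e-21)
= 1.055e-34 / 4.7908e-21
= 2.2021e-14 m

2.2021e-14


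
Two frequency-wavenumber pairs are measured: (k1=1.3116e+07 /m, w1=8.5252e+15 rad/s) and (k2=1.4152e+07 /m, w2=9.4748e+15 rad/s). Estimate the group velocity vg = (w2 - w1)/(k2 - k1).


vg = (w2 - w1) / (k2 - k1)
= (9.4748e+15 - 8.5252e+15) / (1.4152e+07 - 1.3116e+07)
= 9.4960e+14 / 1.0360e+06
= 9.1660e+08 m/s

9.1660e+08


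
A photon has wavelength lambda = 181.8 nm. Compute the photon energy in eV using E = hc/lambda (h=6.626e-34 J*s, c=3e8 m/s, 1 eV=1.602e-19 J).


E = hc / lambda
= (6.626e-34)(3e8) / (181.8e-9)
= 1.9878e-25 / 1.8180e-07
= 1.0934e-18 J
Converting to eV: 1.0934e-18 / 1.602e-19
= 6.8252 eV

6.8252


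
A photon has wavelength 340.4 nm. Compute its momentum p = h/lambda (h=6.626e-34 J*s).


p = h / lambda
= 6.626e-34 / (340.4e-9)
= 6.626e-34 / 3.4040e-07
= 1.9465e-27 kg*m/s

1.9465e-27


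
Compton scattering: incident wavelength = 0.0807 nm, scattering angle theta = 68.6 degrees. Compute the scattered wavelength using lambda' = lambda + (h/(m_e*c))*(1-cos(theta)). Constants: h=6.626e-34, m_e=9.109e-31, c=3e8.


Compton wavelength: h/(m_e*c) = 2.4247e-12 m
d_lambda = 2.4247e-12 * (1 - cos(68.6 deg))
= 2.4247e-12 * 0.635123
= 1.5400e-12 m = 0.00154 nm
lambda' = 0.0807 + 0.00154
= 0.08224 nm

0.08224


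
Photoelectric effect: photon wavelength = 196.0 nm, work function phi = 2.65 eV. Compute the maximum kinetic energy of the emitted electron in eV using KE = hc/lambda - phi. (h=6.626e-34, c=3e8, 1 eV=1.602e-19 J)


E_photon = hc / lambda
= (6.626e-34)(3e8) / (196.0e-9)
= 1.0142e-18 J
= 6.3307 eV
KE = E_photon - phi
= 6.3307 - 2.65
= 3.6807 eV

3.6807


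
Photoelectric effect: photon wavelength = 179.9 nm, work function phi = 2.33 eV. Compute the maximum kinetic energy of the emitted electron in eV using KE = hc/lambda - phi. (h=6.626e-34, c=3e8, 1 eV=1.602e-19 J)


E_photon = hc / lambda
= (6.626e-34)(3e8) / (179.9e-9)
= 1.1049e-18 J
= 6.8973 eV
KE = E_photon - phi
= 6.8973 - 2.33
= 4.5673 eV

4.5673


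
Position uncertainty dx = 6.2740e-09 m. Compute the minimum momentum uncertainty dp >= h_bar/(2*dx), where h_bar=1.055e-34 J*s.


dp = h_bar / (2 * dx)
= 1.055e-34 / (2 * 6.2740e-09)
= 1.055e-34 / 1.2548e-08
= 8.4077e-27 kg*m/s

8.4077e-27


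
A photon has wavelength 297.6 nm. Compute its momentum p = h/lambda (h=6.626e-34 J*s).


p = h / lambda
= 6.626e-34 / (297.6e-9)
= 6.626e-34 / 2.9760e-07
= 2.2265e-27 kg*m/s

2.2265e-27


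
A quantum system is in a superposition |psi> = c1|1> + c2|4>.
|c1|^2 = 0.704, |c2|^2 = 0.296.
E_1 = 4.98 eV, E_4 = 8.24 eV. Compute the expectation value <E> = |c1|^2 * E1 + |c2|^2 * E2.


<E> = |c1|^2 * E1 + |c2|^2 * E2
= 0.704 * 4.98 + 0.296 * 8.24
= 3.5059 + 2.439
= 5.945 eV

5.945


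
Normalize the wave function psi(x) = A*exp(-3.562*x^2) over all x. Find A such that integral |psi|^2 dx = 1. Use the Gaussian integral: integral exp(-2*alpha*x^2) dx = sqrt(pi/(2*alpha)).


integral |psi|^2 dx = A^2 * sqrt(pi/(2*alpha)) = 1
A^2 = sqrt(2*alpha/pi)
= sqrt(2 * 3.562 / pi)
= 1.505868
A = sqrt(1.505868)
= 1.2271

1.2271


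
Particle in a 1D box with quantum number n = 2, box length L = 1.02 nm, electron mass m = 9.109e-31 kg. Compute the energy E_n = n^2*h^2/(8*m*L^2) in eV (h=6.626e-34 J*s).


E = n^2 * h^2 / (8 * m * L^2)
= 2^2 * (6.626e-34)^2 / (8 * 9.109e-31 * (1.02e-9)^2)
= 4 * 4.3904e-67 / (8 * 9.109e-31 * 1.0404e-18)
= 2.3163e-19 J
= 1.4459 eV

1.4459


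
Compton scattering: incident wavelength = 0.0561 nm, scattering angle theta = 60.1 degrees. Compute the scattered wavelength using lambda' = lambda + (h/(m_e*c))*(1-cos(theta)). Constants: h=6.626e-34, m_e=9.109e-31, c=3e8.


Compton wavelength: h/(m_e*c) = 2.4247e-12 m
d_lambda = 2.4247e-12 * (1 - cos(60.1 deg))
= 2.4247e-12 * 0.501512
= 1.2160e-12 m = 0.001216 nm
lambda' = 0.0561 + 0.001216
= 0.057316 nm

0.057316


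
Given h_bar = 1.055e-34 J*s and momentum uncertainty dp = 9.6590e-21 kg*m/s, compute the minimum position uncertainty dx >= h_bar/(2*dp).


dx = h_bar / (2 * dp)
= 1.055e-34 / (2 * 9.6590e-21)
= 1.055e-34 / 1.9318e-20
= 5.4612e-15 m

5.4612e-15


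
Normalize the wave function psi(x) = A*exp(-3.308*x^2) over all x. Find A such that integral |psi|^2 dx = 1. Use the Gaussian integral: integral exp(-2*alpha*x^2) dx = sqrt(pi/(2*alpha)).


integral |psi|^2 dx = A^2 * sqrt(pi/(2*alpha)) = 1
A^2 = sqrt(2*alpha/pi)
= sqrt(2 * 3.308 / pi)
= 1.451185
A = sqrt(1.451185)
= 1.2047

1.2047


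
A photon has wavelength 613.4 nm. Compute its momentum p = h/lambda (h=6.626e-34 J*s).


p = h / lambda
= 6.626e-34 / (613.4e-9)
= 6.626e-34 / 6.1340e-07
= 1.0802e-27 kg*m/s

1.0802e-27


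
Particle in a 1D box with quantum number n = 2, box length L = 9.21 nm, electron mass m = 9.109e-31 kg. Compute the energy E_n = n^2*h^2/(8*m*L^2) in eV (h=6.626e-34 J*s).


E = n^2 * h^2 / (8 * m * L^2)
= 2^2 * (6.626e-34)^2 / (8 * 9.109e-31 * (9.21e-9)^2)
= 4 * 4.3904e-67 / (8 * 9.109e-31 * 8.4824e-17)
= 2.8411e-21 J
= 0.0177 eV

0.0177


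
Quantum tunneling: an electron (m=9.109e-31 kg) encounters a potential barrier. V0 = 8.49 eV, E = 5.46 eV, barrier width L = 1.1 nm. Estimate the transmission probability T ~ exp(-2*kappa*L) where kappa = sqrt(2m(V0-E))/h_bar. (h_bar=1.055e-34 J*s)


V0 - E = 3.03 eV = 4.8541e-19 J
kappa = sqrt(2 * m * (V0-E)) / h_bar
= sqrt(2 * 9.109e-31 * 4.8541e-19) / 1.055e-34
= 8.9135e+09 /m
2*kappa*L = 2 * 8.9135e+09 * 1.1e-9
= 19.6098
T = exp(-19.6098) = 3.044897e-09

3.044897e-09


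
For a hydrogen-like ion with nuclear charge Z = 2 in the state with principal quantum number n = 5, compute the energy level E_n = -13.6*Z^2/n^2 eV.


E_n = -13.6 * Z^2 / n^2
= -13.6 * 2^2 / 5^2
= -13.6 * 4 / 25
= -2.176 eV

-2.176


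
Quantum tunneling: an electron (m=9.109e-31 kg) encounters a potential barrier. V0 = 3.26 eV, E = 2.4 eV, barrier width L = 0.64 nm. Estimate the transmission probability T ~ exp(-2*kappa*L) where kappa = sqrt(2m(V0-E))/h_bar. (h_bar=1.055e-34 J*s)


V0 - E = 0.86 eV = 1.3777e-19 J
kappa = sqrt(2 * m * (V0-E)) / h_bar
= sqrt(2 * 9.109e-31 * 1.3777e-19) / 1.055e-34
= 4.7487e+09 /m
2*kappa*L = 2 * 4.7487e+09 * 0.64e-9
= 6.0784
T = exp(-6.0784) = 2.291871e-03

2.291871e-03


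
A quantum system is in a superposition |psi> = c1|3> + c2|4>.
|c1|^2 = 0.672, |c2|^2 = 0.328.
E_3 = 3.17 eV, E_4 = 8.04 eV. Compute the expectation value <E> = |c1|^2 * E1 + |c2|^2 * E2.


<E> = |c1|^2 * E1 + |c2|^2 * E2
= 0.672 * 3.17 + 0.328 * 8.04
= 2.1302 + 2.6371
= 4.7674 eV

4.7674


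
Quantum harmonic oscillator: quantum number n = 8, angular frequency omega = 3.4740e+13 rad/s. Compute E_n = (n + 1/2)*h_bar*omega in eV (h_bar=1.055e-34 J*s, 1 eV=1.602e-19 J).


E = (n + 1/2) * h_bar * omega
= (8 + 0.5) * 1.055e-34 * 3.4740e+13
= 8.5 * 3.6651e-21
= 3.1153e-20 J
= 0.1945 eV

0.1945


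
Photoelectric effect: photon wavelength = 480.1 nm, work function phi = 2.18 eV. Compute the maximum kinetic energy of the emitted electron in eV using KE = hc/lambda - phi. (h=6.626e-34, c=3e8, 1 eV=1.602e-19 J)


E_photon = hc / lambda
= (6.626e-34)(3e8) / (480.1e-9)
= 4.1404e-19 J
= 2.5845 eV
KE = E_photon - phi
= 2.5845 - 2.18
= 0.4045 eV

0.4045


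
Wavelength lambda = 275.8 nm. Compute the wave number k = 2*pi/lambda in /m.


k = 2 * pi / lambda
= 6.2832 / (275.8e-9)
= 6.2832 / 2.7580e-07
= 2.2782e+07 /m

2.2782e+07


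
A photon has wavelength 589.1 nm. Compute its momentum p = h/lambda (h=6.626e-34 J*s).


p = h / lambda
= 6.626e-34 / (589.1e-9)
= 6.626e-34 / 5.8910e-07
= 1.1248e-27 kg*m/s

1.1248e-27


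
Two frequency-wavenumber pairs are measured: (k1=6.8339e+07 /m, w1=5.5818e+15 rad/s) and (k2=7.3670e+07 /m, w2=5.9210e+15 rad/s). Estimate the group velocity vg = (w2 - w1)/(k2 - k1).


vg = (w2 - w1) / (k2 - k1)
= (5.9210e+15 - 5.5818e+15) / (7.3670e+07 - 6.8339e+07)
= 3.3920e+14 / 5.3310e+06
= 6.3628e+07 m/s

6.3628e+07


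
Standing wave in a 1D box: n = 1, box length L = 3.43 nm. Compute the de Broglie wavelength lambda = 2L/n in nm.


lambda = 2L / n
= 2 * 3.43 / 1
= 6.86 / 1
= 6.86 nm

6.86


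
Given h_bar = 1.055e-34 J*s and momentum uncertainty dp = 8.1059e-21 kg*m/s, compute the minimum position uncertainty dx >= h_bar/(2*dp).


dx = h_bar / (2 * dp)
= 1.055e-34 / (2 * 8.1059e-21)
= 1.055e-34 / 1.6212e-20
= 6.5076e-15 m

6.5076e-15


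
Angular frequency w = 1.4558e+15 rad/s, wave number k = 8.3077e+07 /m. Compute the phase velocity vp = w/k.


vp = w / k
= 1.4558e+15 / 8.3077e+07
= 1.7524e+07 m/s

1.7524e+07


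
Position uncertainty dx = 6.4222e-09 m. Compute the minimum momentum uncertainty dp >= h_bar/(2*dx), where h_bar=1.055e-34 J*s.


dp = h_bar / (2 * dx)
= 1.055e-34 / (2 * 6.4222e-09)
= 1.055e-34 / 1.2844e-08
= 8.2137e-27 kg*m/s

8.2137e-27


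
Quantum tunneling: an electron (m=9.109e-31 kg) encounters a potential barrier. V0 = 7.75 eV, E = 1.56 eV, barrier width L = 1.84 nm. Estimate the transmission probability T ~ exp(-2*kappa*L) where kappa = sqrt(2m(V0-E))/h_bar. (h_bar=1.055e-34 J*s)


V0 - E = 6.19 eV = 9.9164e-19 J
kappa = sqrt(2 * m * (V0-E)) / h_bar
= sqrt(2 * 9.109e-31 * 9.9164e-19) / 1.055e-34
= 1.2740e+10 /m
2*kappa*L = 2 * 1.2740e+10 * 1.84e-9
= 46.8837
T = exp(-46.8837) = 4.351596e-21

4.351596e-21


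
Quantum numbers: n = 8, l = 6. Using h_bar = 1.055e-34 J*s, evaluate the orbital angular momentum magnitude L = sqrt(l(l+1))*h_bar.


L = sqrt(l*(l+1)) * h_bar
= sqrt(6 * 7) * 1.055e-34
= sqrt(42) * 1.055e-34
= 6.4807 * 1.055e-34
= 6.8372e-34 J*s

6.8372e-34


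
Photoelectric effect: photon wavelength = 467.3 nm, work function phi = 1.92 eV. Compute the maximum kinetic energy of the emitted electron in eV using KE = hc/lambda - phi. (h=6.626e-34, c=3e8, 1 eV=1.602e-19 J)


E_photon = hc / lambda
= (6.626e-34)(3e8) / (467.3e-9)
= 4.2538e-19 J
= 2.6553 eV
KE = E_photon - phi
= 2.6553 - 1.92
= 0.7353 eV

0.7353


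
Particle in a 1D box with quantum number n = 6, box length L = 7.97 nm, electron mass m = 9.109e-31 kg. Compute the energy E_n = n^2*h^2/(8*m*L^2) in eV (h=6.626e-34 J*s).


E = n^2 * h^2 / (8 * m * L^2)
= 6^2 * (6.626e-34)^2 / (8 * 9.109e-31 * (7.97e-9)^2)
= 36 * 4.3904e-67 / (8 * 9.109e-31 * 6.3521e-17)
= 3.4145e-20 J
= 0.2131 eV

0.2131


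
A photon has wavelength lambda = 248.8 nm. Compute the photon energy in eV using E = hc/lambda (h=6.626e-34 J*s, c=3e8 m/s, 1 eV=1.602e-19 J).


E = hc / lambda
= (6.626e-34)(3e8) / (248.8e-9)
= 1.9878e-25 / 2.4880e-07
= 7.9895e-19 J
Converting to eV: 7.9895e-19 / 1.602e-19
= 4.9872 eV

4.9872


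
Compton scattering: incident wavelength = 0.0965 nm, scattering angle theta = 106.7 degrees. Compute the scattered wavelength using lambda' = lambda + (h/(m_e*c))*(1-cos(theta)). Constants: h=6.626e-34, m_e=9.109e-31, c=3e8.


Compton wavelength: h/(m_e*c) = 2.4247e-12 m
d_lambda = 2.4247e-12 * (1 - cos(106.7 deg))
= 2.4247e-12 * 1.287361
= 3.1215e-12 m = 0.003121 nm
lambda' = 0.0965 + 0.003121
= 0.099621 nm

0.099621


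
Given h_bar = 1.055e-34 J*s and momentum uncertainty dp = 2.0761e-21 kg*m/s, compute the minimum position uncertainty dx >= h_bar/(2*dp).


dx = h_bar / (2 * dp)
= 1.055e-34 / (2 * 2.0761e-21)
= 1.055e-34 / 4.1522e-21
= 2.5408e-14 m

2.5408e-14


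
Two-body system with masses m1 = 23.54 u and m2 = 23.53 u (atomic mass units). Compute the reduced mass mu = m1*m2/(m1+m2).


mu = m1 * m2 / (m1 + m2)
= 23.54 * 23.53 / (23.54 + 23.53)
= 553.8962 / 47.07
= 11.7675 u

11.7675


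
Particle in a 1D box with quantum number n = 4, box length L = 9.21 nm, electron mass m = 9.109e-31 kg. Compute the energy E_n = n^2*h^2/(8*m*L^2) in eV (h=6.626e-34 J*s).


E = n^2 * h^2 / (8 * m * L^2)
= 4^2 * (6.626e-34)^2 / (8 * 9.109e-31 * (9.21e-9)^2)
= 16 * 4.3904e-67 / (8 * 9.109e-31 * 8.4824e-17)
= 1.1364e-20 J
= 0.0709 eV

0.0709


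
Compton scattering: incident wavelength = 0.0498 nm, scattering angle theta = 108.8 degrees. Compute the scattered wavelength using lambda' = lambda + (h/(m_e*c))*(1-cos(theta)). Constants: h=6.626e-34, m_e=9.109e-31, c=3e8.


Compton wavelength: h/(m_e*c) = 2.4247e-12 m
d_lambda = 2.4247e-12 * (1 - cos(108.8 deg))
= 2.4247e-12 * 1.322266
= 3.2061e-12 m = 0.003206 nm
lambda' = 0.0498 + 0.003206
= 0.053006 nm

0.053006


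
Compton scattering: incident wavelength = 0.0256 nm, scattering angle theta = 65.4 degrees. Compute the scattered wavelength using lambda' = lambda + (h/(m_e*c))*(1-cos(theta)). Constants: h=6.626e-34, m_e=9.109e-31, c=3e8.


Compton wavelength: h/(m_e*c) = 2.4247e-12 m
d_lambda = 2.4247e-12 * (1 - cos(65.4 deg))
= 2.4247e-12 * 0.583719
= 1.4153e-12 m = 0.001415 nm
lambda' = 0.0256 + 0.001415
= 0.027015 nm

0.027015


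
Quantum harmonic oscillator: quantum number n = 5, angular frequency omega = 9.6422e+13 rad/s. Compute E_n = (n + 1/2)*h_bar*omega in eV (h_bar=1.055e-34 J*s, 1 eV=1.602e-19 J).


E = (n + 1/2) * h_bar * omega
= (5 + 0.5) * 1.055e-34 * 9.6422e+13
= 5.5 * 1.0173e-20
= 5.5949e-20 J
= 0.3492 eV

0.3492


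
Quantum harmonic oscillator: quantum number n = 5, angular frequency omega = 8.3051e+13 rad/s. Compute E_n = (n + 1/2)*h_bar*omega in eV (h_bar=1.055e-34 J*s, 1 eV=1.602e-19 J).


E = (n + 1/2) * h_bar * omega
= (5 + 0.5) * 1.055e-34 * 8.3051e+13
= 5.5 * 8.7619e-21
= 4.8190e-20 J
= 0.3008 eV

0.3008


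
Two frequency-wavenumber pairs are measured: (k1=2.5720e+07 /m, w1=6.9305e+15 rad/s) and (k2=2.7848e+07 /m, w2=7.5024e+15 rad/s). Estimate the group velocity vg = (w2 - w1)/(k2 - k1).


vg = (w2 - w1) / (k2 - k1)
= (7.5024e+15 - 6.9305e+15) / (2.7848e+07 - 2.5720e+07)
= 5.7190e+14 / 2.1280e+06
= 2.6875e+08 m/s

2.6875e+08


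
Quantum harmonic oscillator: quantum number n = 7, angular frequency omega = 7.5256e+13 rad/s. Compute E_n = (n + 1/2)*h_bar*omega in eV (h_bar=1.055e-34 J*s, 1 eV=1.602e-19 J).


E = (n + 1/2) * h_bar * omega
= (7 + 0.5) * 1.055e-34 * 7.5256e+13
= 7.5 * 7.9395e-21
= 5.9546e-20 J
= 0.3717 eV

0.3717


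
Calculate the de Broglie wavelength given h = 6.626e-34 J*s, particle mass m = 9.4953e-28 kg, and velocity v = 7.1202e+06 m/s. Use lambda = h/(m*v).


lambda = h / (m * v)
= 6.626e-34 / (9.4953e-28 * 7.1202e+06)
= 6.626e-34 / 6.7608e-21
= 9.8006e-14 m

9.8006e-14


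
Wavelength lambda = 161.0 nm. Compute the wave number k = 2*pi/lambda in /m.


k = 2 * pi / lambda
= 6.2832 / (161.0e-9)
= 6.2832 / 1.6100e-07
= 3.9026e+07 /m

3.9026e+07


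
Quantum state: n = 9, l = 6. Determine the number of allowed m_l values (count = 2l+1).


m_l ranges from -l to +l in integer steps
So m_l goes from -6 to +6
Count = 2l + 1 = 2*6 + 1
= 13

13


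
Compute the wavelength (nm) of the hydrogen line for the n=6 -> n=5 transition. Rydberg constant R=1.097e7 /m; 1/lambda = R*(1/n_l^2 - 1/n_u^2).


1/lambda = R * (1/n_l^2 - 1/n_u^2)
= 1.097e7 * (1/5^2 - 1/6^2)
= 1.097e7 * (0.04 - 0.027778)
= 1.097e7 * 0.012222
= 1.3408e+05 /m
lambda = 1 / 1.3408e+05 = 7458.3575 nm

7458.3575


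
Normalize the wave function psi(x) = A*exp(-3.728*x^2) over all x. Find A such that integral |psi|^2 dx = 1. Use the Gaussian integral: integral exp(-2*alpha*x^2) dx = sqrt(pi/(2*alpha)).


integral |psi|^2 dx = A^2 * sqrt(pi/(2*alpha)) = 1
A^2 = sqrt(2*alpha/pi)
= sqrt(2 * 3.728 / pi)
= 1.540558
A = sqrt(1.540558)
= 1.2412

1.2412


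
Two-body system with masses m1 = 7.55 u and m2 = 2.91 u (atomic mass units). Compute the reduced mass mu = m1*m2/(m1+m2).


mu = m1 * m2 / (m1 + m2)
= 7.55 * 2.91 / (7.55 + 2.91)
= 21.9705 / 10.46
= 2.1004 u

2.1004


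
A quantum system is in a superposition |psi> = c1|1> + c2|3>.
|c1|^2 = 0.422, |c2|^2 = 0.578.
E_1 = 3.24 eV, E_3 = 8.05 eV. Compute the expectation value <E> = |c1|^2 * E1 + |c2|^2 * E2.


<E> = |c1|^2 * E1 + |c2|^2 * E2
= 0.422 * 3.24 + 0.578 * 8.05
= 1.3673 + 4.6529
= 6.0202 eV

6.0202


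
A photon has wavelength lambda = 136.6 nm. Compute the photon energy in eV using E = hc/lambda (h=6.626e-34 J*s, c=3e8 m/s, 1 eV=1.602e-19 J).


E = hc / lambda
= (6.626e-34)(3e8) / (136.6e-9)
= 1.9878e-25 / 1.3660e-07
= 1.4552e-18 J
Converting to eV: 1.4552e-18 / 1.602e-19
= 9.0836 eV

9.0836


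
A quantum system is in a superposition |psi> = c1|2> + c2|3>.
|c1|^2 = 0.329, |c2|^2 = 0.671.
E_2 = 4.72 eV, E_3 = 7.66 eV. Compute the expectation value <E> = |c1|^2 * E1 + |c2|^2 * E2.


<E> = |c1|^2 * E1 + |c2|^2 * E2
= 0.329 * 4.72 + 0.671 * 7.66
= 1.5529 + 5.1399
= 6.6927 eV

6.6927


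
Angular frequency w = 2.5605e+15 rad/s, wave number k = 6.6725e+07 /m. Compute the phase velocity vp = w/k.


vp = w / k
= 2.5605e+15 / 6.6725e+07
= 3.8374e+07 m/s

3.8374e+07


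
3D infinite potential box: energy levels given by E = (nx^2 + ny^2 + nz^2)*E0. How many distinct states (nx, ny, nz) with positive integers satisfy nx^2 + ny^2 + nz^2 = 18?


Enumerate all (nx, ny, nz) with nx^2 + ny^2 + nz^2 = 18:
(1,1,4)
(1,4,1)
(4,1,1)
Total degeneracy = 3

3


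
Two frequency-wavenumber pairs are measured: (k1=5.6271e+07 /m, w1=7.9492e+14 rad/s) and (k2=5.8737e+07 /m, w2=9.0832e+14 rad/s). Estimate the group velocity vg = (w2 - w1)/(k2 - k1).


vg = (w2 - w1) / (k2 - k1)
= (9.0832e+14 - 7.9492e+14) / (5.8737e+07 - 5.6271e+07)
= 1.1340e+14 / 2.4660e+06
= 4.5985e+07 m/s

4.5985e+07


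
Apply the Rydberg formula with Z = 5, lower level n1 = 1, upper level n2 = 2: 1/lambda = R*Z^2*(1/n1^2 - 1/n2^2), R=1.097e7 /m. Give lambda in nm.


1/lambda = R * Z^2 * (1/n1^2 - 1/n2^2)
= 1.097e7 * 5^2 * (1/1^2 - 1/2^2)
= 1.097e7 * 25 * (1.0 - 0.25)
= 2.0569e+08 /m
lambda = 1 / 2.0569e+08
= 4.8617 nm

4.8617


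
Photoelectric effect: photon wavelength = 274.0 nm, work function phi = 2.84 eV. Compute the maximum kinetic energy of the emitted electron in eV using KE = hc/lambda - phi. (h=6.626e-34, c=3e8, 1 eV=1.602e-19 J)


E_photon = hc / lambda
= (6.626e-34)(3e8) / (274.0e-9)
= 7.2547e-19 J
= 4.5286 eV
KE = E_photon - phi
= 4.5286 - 2.84
= 1.6886 eV

1.6886


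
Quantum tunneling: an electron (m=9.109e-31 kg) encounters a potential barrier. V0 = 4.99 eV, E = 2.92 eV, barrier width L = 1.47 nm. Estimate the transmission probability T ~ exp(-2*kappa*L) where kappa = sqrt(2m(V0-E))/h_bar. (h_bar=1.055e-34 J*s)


V0 - E = 2.07 eV = 3.3161e-19 J
kappa = sqrt(2 * m * (V0-E)) / h_bar
= sqrt(2 * 9.109e-31 * 3.3161e-19) / 1.055e-34
= 7.3674e+09 /m
2*kappa*L = 2 * 7.3674e+09 * 1.47e-9
= 21.6602
T = exp(-21.6602) = 3.918432e-10

3.918432e-10


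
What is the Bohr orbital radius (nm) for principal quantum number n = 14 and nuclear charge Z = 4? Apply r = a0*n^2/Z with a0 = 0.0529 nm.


r = a0 * n^2 / Z
= 0.0529 * 14^2 / 4
= 0.0529 * 196 / 4
= 2.5921 nm

2.5921


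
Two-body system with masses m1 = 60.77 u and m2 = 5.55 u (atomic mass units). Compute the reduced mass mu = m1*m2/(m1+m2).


mu = m1 * m2 / (m1 + m2)
= 60.77 * 5.55 / (60.77 + 5.55)
= 337.2735 / 66.32
= 5.0855 u

5.0855


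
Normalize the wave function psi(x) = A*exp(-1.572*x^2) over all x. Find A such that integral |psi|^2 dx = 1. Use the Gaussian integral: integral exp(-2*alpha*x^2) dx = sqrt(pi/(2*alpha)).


integral |psi|^2 dx = A^2 * sqrt(pi/(2*alpha)) = 1
A^2 = sqrt(2*alpha/pi)
= sqrt(2 * 1.572 / pi)
= 1.000383
A = sqrt(1.000383)
= 1.0002

1.0002


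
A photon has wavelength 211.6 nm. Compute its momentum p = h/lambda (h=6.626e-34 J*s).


p = h / lambda
= 6.626e-34 / (211.6e-9)
= 6.626e-34 / 2.1160e-07
= 3.1314e-27 kg*m/s

3.1314e-27


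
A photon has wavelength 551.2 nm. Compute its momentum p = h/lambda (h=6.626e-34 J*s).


p = h / lambda
= 6.626e-34 / (551.2e-9)
= 6.626e-34 / 5.5120e-07
= 1.2021e-27 kg*m/s

1.2021e-27


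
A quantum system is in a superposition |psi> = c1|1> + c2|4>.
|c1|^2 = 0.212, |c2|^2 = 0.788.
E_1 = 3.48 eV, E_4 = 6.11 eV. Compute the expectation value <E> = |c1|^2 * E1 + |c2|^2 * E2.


<E> = |c1|^2 * E1 + |c2|^2 * E2
= 0.212 * 3.48 + 0.788 * 6.11
= 0.7378 + 4.8147
= 5.5524 eV

5.5524


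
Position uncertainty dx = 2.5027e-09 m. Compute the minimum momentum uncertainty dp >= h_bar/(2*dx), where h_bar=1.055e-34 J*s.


dp = h_bar / (2 * dx)
= 1.055e-34 / (2 * 2.5027e-09)
= 1.055e-34 / 5.0054e-09
= 2.1077e-26 kg*m/s

2.1077e-26


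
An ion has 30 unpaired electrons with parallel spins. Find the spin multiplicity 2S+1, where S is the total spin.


Total spin S = N * (1/2) = 30 * 0.5 = 15.0
Spin multiplicity = 2S + 1
= 2 * 15.0 + 1
= 31

31


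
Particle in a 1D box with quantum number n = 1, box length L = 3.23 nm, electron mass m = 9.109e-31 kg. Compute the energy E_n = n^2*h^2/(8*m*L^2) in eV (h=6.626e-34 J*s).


E = n^2 * h^2 / (8 * m * L^2)
= 1^2 * (6.626e-34)^2 / (8 * 9.109e-31 * (3.23e-9)^2)
= 1 * 4.3904e-67 / (8 * 9.109e-31 * 1.0433e-17)
= 5.7748e-21 J
= 0.036 eV

0.036


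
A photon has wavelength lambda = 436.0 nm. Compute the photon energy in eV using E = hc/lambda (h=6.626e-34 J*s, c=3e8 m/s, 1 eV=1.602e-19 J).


E = hc / lambda
= (6.626e-34)(3e8) / (436.0e-9)
= 1.9878e-25 / 4.3600e-07
= 4.5592e-19 J
Converting to eV: 4.5592e-19 / 1.602e-19
= 2.8459 eV

2.8459


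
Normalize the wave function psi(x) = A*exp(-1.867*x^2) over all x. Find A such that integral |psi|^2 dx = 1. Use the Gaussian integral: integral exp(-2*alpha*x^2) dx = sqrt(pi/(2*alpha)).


integral |psi|^2 dx = A^2 * sqrt(pi/(2*alpha)) = 1
A^2 = sqrt(2*alpha/pi)
= sqrt(2 * 1.867 / pi)
= 1.090215
A = sqrt(1.090215)
= 1.0441

1.0441


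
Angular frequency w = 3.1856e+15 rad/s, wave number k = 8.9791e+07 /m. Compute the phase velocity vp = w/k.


vp = w / k
= 3.1856e+15 / 8.9791e+07
= 3.5478e+07 m/s

3.5478e+07


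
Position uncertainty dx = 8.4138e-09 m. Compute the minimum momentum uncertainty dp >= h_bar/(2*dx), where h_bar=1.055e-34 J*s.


dp = h_bar / (2 * dx)
= 1.055e-34 / (2 * 8.4138e-09)
= 1.055e-34 / 1.6828e-08
= 6.2695e-27 kg*m/s

6.2695e-27


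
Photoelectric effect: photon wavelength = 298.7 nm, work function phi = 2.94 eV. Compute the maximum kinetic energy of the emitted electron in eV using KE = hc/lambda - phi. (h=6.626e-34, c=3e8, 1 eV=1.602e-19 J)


E_photon = hc / lambda
= (6.626e-34)(3e8) / (298.7e-9)
= 6.6548e-19 J
= 4.1541 eV
KE = E_photon - phi
= 4.1541 - 2.94
= 1.2141 eV

1.2141


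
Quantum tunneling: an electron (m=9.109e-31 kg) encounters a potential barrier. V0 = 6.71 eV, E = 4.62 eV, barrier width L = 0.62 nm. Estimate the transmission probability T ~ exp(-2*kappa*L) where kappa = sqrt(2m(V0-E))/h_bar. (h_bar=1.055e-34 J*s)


V0 - E = 2.09 eV = 3.3482e-19 J
kappa = sqrt(2 * m * (V0-E)) / h_bar
= sqrt(2 * 9.109e-31 * 3.3482e-19) / 1.055e-34
= 7.4029e+09 /m
2*kappa*L = 2 * 7.4029e+09 * 0.62e-9
= 9.1796
T = exp(-9.1796) = 1.031213e-04

1.031213e-04


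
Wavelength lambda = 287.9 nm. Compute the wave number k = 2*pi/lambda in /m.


k = 2 * pi / lambda
= 6.2832 / (287.9e-9)
= 6.2832 / 2.8790e-07
= 2.1824e+07 /m

2.1824e+07


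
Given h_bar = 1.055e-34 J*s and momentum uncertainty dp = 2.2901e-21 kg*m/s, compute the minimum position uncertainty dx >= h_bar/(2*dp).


dx = h_bar / (2 * dp)
= 1.055e-34 / (2 * 2.2901e-21)
= 1.055e-34 / 4.5802e-21
= 2.3034e-14 m

2.3034e-14


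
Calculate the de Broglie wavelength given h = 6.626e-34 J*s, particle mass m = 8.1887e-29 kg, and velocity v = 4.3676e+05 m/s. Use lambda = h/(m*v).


lambda = h / (m * v)
= 6.626e-34 / (8.1887e-29 * 4.3676e+05)
= 6.626e-34 / 3.5765e-23
= 1.8527e-11 m

1.8527e-11


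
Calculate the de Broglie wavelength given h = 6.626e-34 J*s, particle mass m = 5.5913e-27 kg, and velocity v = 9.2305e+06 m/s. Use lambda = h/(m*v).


lambda = h / (m * v)
= 6.626e-34 / (5.5913e-27 * 9.2305e+06)
= 6.626e-34 / 5.1610e-20
= 1.2838e-14 m

1.2838e-14


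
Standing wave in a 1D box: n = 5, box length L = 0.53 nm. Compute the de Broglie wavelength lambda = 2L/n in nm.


lambda = 2L / n
= 2 * 0.53 / 5
= 1.06 / 5
= 0.212 nm

0.212


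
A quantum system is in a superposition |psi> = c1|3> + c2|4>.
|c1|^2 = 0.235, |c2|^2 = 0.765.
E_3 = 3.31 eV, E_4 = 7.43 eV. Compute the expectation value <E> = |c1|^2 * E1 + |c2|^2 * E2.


<E> = |c1|^2 * E1 + |c2|^2 * E2
= 0.235 * 3.31 + 0.765 * 7.43
= 0.7778 + 5.684
= 6.4618 eV

6.4618


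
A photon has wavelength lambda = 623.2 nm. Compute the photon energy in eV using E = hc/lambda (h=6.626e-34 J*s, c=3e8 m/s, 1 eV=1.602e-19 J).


E = hc / lambda
= (6.626e-34)(3e8) / (623.2e-9)
= 1.9878e-25 / 6.2320e-07
= 3.1897e-19 J
Converting to eV: 3.1897e-19 / 1.602e-19
= 1.9911 eV

1.9911


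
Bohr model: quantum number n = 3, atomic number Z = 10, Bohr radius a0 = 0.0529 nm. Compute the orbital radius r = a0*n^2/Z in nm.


r = a0 * n^2 / Z
= 0.0529 * 3^2 / 10
= 0.0529 * 9 / 10
= 0.0476 nm

0.0476


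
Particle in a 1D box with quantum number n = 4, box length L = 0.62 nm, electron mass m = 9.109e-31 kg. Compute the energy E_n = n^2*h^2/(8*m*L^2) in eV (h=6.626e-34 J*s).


E = n^2 * h^2 / (8 * m * L^2)
= 4^2 * (6.626e-34)^2 / (8 * 9.109e-31 * (0.62e-9)^2)
= 16 * 4.3904e-67 / (8 * 9.109e-31 * 3.8440e-19)
= 2.5077e-18 J
= 15.6537 eV

15.6537


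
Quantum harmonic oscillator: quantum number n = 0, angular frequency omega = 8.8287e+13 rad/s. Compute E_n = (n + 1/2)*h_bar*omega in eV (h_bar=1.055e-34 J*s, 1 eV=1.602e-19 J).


E = (n + 1/2) * h_bar * omega
= (0 + 0.5) * 1.055e-34 * 8.8287e+13
= 0.5 * 9.3143e-21
= 4.6571e-21 J
= 0.0291 eV

0.0291


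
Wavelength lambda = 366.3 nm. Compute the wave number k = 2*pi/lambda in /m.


k = 2 * pi / lambda
= 6.2832 / (366.3e-9)
= 6.2832 / 3.6630e-07
= 1.7153e+07 /m

1.7153e+07


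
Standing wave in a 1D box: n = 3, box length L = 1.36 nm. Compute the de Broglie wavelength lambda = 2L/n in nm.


lambda = 2L / n
= 2 * 1.36 / 3
= 2.72 / 3
= 0.9067 nm

0.9067


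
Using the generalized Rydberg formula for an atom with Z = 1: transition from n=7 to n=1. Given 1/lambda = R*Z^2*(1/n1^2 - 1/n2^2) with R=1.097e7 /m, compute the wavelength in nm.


1/lambda = R * Z^2 * (1/n1^2 - 1/n2^2)
= 1.097e7 * 1^2 * (1/1^2 - 1/7^2)
= 1.097e7 * 1 * (1.0 - 0.020408)
= 1.0746e+07 /m
lambda = 1 / 1.0746e+07
= 93.0568 nm

93.0568


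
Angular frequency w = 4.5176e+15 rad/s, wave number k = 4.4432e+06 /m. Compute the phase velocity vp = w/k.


vp = w / k
= 4.5176e+15 / 4.4432e+06
= 1.0167e+09 m/s

1.0167e+09


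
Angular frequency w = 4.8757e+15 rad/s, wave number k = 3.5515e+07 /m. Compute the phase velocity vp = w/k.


vp = w / k
= 4.8757e+15 / 3.5515e+07
= 1.3729e+08 m/s

1.3729e+08


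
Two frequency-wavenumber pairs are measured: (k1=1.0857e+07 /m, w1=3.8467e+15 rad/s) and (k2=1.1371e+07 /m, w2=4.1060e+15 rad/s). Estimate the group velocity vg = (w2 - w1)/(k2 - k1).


vg = (w2 - w1) / (k2 - k1)
= (4.1060e+15 - 3.8467e+15) / (1.1371e+07 - 1.0857e+07)
= 2.5930e+14 / 5.1400e+05
= 5.0447e+08 m/s

5.0447e+08


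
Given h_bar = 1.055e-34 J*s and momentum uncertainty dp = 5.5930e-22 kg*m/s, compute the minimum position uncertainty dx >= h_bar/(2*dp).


dx = h_bar / (2 * dp)
= 1.055e-34 / (2 * 5.5930e-22)
= 1.055e-34 / 1.1186e-21
= 9.4314e-14 m

9.4314e-14


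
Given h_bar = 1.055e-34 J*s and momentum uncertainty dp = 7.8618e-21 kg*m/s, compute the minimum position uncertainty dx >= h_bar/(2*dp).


dx = h_bar / (2 * dp)
= 1.055e-34 / (2 * 7.8618e-21)
= 1.055e-34 / 1.5724e-20
= 6.7097e-15 m

6.7097e-15


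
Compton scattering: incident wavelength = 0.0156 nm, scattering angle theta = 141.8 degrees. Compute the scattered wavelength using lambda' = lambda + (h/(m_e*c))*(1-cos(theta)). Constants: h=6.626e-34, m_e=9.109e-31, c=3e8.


Compton wavelength: h/(m_e*c) = 2.4247e-12 m
d_lambda = 2.4247e-12 * (1 - cos(141.8 deg))
= 2.4247e-12 * 1.785857
= 4.3302e-12 m = 0.00433 nm
lambda' = 0.0156 + 0.00433
= 0.01993 nm

0.01993


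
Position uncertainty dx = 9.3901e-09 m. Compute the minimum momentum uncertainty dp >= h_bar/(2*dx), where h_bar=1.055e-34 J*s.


dp = h_bar / (2 * dx)
= 1.055e-34 / (2 * 9.3901e-09)
= 1.055e-34 / 1.8780e-08
= 5.6176e-27 kg*m/s

5.6176e-27


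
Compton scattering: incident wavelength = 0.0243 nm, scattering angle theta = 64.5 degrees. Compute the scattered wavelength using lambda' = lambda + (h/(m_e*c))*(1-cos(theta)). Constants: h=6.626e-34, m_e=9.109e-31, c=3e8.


Compton wavelength: h/(m_e*c) = 2.4247e-12 m
d_lambda = 2.4247e-12 * (1 - cos(64.5 deg))
= 2.4247e-12 * 0.569489
= 1.3808e-12 m = 0.001381 nm
lambda' = 0.0243 + 0.001381
= 0.025681 nm

0.025681


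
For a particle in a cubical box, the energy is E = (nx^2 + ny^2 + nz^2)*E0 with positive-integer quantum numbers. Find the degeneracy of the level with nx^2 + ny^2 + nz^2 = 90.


Enumerate all (nx, ny, nz) with nx^2 + ny^2 + nz^2 = 90:
(1,5,8)
(1,8,5)
(4,5,7)
(4,7,5)
(5,1,8)
(5,4,7)
(5,7,4)
(5,8,1)
(7,4,5)
(7,5,4)
(8,1,5)
(8,5,1)
Total degeneracy = 12

12


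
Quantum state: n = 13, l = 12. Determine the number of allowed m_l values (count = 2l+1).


m_l ranges from -l to +l in integer steps
So m_l goes from -12 to +12
Count = 2l + 1 = 2*12 + 1
= 25

25


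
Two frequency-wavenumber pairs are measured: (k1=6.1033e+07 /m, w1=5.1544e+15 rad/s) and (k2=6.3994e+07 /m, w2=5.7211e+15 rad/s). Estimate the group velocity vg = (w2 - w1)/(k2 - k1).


vg = (w2 - w1) / (k2 - k1)
= (5.7211e+15 - 5.1544e+15) / (6.3994e+07 - 6.1033e+07)
= 5.6670e+14 / 2.9610e+06
= 1.9139e+08 m/s

1.9139e+08


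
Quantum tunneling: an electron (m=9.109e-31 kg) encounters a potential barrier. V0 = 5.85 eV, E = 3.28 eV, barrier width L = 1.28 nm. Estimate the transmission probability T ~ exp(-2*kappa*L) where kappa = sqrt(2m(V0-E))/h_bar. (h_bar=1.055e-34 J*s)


V0 - E = 2.57 eV = 4.1171e-19 J
kappa = sqrt(2 * m * (V0-E)) / h_bar
= sqrt(2 * 9.109e-31 * 4.1171e-19) / 1.055e-34
= 8.2091e+09 /m
2*kappa*L = 2 * 8.2091e+09 * 1.28e-9
= 21.0153
T = exp(-21.0153) = 7.467402e-10

7.467402e-10


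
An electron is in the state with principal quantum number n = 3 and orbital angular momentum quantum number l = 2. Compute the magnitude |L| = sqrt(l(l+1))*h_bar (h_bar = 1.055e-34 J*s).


L = sqrt(l*(l+1)) * h_bar
= sqrt(2 * 3) * 1.055e-34
= sqrt(6) * 1.055e-34
= 2.4495 * 1.055e-34
= 2.5842e-34 J*s

2.5842e-34


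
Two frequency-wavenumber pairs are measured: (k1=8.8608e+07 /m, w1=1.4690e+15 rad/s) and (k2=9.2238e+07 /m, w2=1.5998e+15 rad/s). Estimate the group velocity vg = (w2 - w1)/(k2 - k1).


vg = (w2 - w1) / (k2 - k1)
= (1.5998e+15 - 1.4690e+15) / (9.2238e+07 - 8.8608e+07)
= 1.3080e+14 / 3.6300e+06
= 3.6033e+07 m/s

3.6033e+07


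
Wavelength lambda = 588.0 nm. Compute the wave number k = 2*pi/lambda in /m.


k = 2 * pi / lambda
= 6.2832 / (588.0e-9)
= 6.2832 / 5.8800e-07
= 1.0686e+07 /m

1.0686e+07


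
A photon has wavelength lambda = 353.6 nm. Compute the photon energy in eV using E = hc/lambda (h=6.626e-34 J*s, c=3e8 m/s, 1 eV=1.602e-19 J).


E = hc / lambda
= (6.626e-34)(3e8) / (353.6e-9)
= 1.9878e-25 / 3.5360e-07
= 5.6216e-19 J
Converting to eV: 5.6216e-19 / 1.602e-19
= 3.5091 eV

3.5091


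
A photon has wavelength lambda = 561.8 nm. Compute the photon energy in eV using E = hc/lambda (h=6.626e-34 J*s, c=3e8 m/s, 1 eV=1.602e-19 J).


E = hc / lambda
= (6.626e-34)(3e8) / (561.8e-9)
= 1.9878e-25 / 5.6180e-07
= 3.5383e-19 J
Converting to eV: 3.5383e-19 / 1.602e-19
= 2.2087 eV

2.2087


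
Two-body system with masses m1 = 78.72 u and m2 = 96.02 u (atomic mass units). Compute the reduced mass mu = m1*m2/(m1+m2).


mu = m1 * m2 / (m1 + m2)
= 78.72 * 96.02 / (78.72 + 96.02)
= 7558.6944 / 174.74
= 43.2568 u

43.2568


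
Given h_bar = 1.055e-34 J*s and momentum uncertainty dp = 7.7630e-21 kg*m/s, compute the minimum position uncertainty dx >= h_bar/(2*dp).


dx = h_bar / (2 * dp)
= 1.055e-34 / (2 * 7.7630e-21)
= 1.055e-34 / 1.5526e-20
= 6.7951e-15 m

6.7951e-15


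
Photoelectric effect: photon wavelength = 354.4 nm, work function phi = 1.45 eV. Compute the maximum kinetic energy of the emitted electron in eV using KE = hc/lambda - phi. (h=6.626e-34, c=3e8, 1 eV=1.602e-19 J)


E_photon = hc / lambda
= (6.626e-34)(3e8) / (354.4e-9)
= 5.6089e-19 J
= 3.5012 eV
KE = E_photon - phi
= 3.5012 - 1.45
= 2.0512 eV

2.0512


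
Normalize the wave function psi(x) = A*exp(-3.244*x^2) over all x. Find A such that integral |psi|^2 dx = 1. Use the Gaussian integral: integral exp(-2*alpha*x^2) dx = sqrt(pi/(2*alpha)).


integral |psi|^2 dx = A^2 * sqrt(pi/(2*alpha)) = 1
A^2 = sqrt(2*alpha/pi)
= sqrt(2 * 3.244 / pi)
= 1.437078
A = sqrt(1.437078)
= 1.1988

1.1988


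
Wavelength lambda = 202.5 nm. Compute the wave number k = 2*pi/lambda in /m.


k = 2 * pi / lambda
= 6.2832 / (202.5e-9)
= 6.2832 / 2.0250e-07
= 3.1028e+07 /m

3.1028e+07


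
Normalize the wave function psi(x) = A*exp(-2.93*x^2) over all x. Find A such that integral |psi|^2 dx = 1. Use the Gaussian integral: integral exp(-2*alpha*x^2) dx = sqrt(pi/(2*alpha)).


integral |psi|^2 dx = A^2 * sqrt(pi/(2*alpha)) = 1
A^2 = sqrt(2*alpha/pi)
= sqrt(2 * 2.93 / pi)
= 1.365758
A = sqrt(1.365758)
= 1.1687

1.1687


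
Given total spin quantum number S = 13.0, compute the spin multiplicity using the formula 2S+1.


Spin multiplicity = 2S + 1
= 2 * 13.0 + 1
= 26.0 + 1
= 27

27


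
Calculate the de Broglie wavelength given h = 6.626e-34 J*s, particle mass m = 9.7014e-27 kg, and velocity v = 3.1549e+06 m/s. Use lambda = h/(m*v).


lambda = h / (m * v)
= 6.626e-34 / (9.7014e-27 * 3.1549e+06)
= 6.626e-34 / 3.0607e-20
= 2.1649e-14 m

2.1649e-14


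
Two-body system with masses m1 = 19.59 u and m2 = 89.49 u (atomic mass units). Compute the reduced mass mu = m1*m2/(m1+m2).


mu = m1 * m2 / (m1 + m2)
= 19.59 * 89.49 / (19.59 + 89.49)
= 1753.1091 / 109.08
= 16.0718 u

16.0718


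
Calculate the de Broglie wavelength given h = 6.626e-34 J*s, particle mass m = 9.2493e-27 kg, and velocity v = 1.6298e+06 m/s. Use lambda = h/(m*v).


lambda = h / (m * v)
= 6.626e-34 / (9.2493e-27 * 1.6298e+06)
= 6.626e-34 / 1.5075e-20
= 4.3955e-14 m

4.3955e-14


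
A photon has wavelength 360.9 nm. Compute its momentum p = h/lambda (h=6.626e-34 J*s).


p = h / lambda
= 6.626e-34 / (360.9e-9)
= 6.626e-34 / 3.6090e-07
= 1.8360e-27 kg*m/s

1.8360e-27


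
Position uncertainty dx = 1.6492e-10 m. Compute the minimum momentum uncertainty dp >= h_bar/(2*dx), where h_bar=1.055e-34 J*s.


dp = h_bar / (2 * dx)
= 1.055e-34 / (2 * 1.6492e-10)
= 1.055e-34 / 3.2984e-10
= 3.1985e-25 kg*m/s

3.1985e-25


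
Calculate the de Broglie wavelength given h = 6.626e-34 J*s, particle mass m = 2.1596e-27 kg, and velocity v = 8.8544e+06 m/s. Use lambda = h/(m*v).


lambda = h / (m * v)
= 6.626e-34 / (2.1596e-27 * 8.8544e+06)
= 6.626e-34 / 1.9122e-20
= 3.4651e-14 m

3.4651e-14


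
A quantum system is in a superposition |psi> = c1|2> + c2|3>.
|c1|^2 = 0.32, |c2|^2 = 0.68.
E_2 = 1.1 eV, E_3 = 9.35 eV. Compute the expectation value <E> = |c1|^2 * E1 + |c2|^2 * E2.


<E> = |c1|^2 * E1 + |c2|^2 * E2
= 0.32 * 1.1 + 0.68 * 9.35
= 0.352 + 6.358
= 6.71 eV

6.71


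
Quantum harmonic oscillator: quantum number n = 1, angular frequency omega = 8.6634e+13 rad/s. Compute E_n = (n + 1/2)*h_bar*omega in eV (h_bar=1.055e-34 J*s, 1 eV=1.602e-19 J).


E = (n + 1/2) * h_bar * omega
= (1 + 0.5) * 1.055e-34 * 8.6634e+13
= 1.5 * 9.1399e-21
= 1.3710e-20 J
= 0.0856 eV

0.0856


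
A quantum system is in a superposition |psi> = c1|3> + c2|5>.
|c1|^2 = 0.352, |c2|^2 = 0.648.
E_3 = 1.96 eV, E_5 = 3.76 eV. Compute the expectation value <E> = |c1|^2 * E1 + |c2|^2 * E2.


<E> = |c1|^2 * E1 + |c2|^2 * E2
= 0.352 * 1.96 + 0.648 * 3.76
= 0.6899 + 2.4365
= 3.1264 eV

3.1264


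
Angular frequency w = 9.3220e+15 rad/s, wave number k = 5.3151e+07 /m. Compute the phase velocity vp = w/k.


vp = w / k
= 9.3220e+15 / 5.3151e+07
= 1.7539e+08 m/s

1.7539e+08


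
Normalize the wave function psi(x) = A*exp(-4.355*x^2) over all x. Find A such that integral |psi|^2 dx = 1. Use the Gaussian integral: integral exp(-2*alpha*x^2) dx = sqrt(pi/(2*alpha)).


integral |psi|^2 dx = A^2 * sqrt(pi/(2*alpha)) = 1
A^2 = sqrt(2*alpha/pi)
= sqrt(2 * 4.355 / pi)
= 1.665076
A = sqrt(1.665076)
= 1.2904

1.2904


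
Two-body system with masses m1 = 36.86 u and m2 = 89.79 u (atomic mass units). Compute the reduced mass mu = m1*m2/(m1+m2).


mu = m1 * m2 / (m1 + m2)
= 36.86 * 89.79 / (36.86 + 89.79)
= 3309.6594 / 126.65
= 26.1323 u

26.1323


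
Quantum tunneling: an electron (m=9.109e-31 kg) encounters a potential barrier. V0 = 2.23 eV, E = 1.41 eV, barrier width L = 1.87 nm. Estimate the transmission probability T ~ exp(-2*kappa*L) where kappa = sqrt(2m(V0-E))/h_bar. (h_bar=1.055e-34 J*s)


V0 - E = 0.82 eV = 1.3136e-19 J
kappa = sqrt(2 * m * (V0-E)) / h_bar
= sqrt(2 * 9.109e-31 * 1.3136e-19) / 1.055e-34
= 4.6370e+09 /m
2*kappa*L = 2 * 4.6370e+09 * 1.87e-9
= 17.3423
T = exp(-17.3423) = 2.939800e-08

2.939800e-08


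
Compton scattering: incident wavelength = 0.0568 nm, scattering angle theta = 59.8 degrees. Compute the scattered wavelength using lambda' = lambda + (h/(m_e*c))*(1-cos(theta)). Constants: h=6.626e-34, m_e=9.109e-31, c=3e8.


Compton wavelength: h/(m_e*c) = 2.4247e-12 m
d_lambda = 2.4247e-12 * (1 - cos(59.8 deg))
= 2.4247e-12 * 0.49698
= 1.2050e-12 m = 0.001205 nm
lambda' = 0.0568 + 0.001205
= 0.058005 nm

0.058005


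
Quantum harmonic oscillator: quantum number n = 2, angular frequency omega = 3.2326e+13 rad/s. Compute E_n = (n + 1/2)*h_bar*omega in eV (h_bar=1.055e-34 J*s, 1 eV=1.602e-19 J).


E = (n + 1/2) * h_bar * omega
= (2 + 0.5) * 1.055e-34 * 3.2326e+13
= 2.5 * 3.4104e-21
= 8.5260e-21 J
= 0.0532 eV

0.0532


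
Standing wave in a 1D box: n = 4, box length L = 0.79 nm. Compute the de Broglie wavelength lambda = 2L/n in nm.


lambda = 2L / n
= 2 * 0.79 / 4
= 1.58 / 4
= 0.395 nm

0.395


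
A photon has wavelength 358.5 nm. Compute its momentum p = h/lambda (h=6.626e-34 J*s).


p = h / lambda
= 6.626e-34 / (358.5e-9)
= 6.626e-34 / 3.5850e-07
= 1.8483e-27 kg*m/s

1.8483e-27


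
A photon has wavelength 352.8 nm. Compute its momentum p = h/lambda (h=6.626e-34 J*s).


p = h / lambda
= 6.626e-34 / (352.8e-9)
= 6.626e-34 / 3.5280e-07
= 1.8781e-27 kg*m/s

1.8781e-27


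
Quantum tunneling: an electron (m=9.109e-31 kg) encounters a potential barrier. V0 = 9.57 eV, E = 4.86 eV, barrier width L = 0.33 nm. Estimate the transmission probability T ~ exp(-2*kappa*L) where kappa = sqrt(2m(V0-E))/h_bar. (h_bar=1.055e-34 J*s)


V0 - E = 4.71 eV = 7.5454e-19 J
kappa = sqrt(2 * m * (V0-E)) / h_bar
= sqrt(2 * 9.109e-31 * 7.5454e-19) / 1.055e-34
= 1.1113e+10 /m
2*kappa*L = 2 * 1.1113e+10 * 0.33e-9
= 7.3347
T = exp(-7.3347) = 6.524866e-04

6.524866e-04


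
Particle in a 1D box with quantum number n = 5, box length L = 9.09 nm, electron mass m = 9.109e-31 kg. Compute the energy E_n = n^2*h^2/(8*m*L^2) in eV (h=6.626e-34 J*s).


E = n^2 * h^2 / (8 * m * L^2)
= 5^2 * (6.626e-34)^2 / (8 * 9.109e-31 * (9.09e-9)^2)
= 25 * 4.3904e-67 / (8 * 9.109e-31 * 8.2628e-17)
= 1.8229e-20 J
= 0.1138 eV

0.1138


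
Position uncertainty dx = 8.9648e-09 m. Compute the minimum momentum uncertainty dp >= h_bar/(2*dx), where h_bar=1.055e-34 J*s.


dp = h_bar / (2 * dx)
= 1.055e-34 / (2 * 8.9648e-09)
= 1.055e-34 / 1.7930e-08
= 5.8841e-27 kg*m/s

5.8841e-27
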